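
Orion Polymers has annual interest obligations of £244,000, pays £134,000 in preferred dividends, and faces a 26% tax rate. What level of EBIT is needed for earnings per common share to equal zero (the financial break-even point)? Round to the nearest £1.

Grossing the preferred dividend up to pre-tax terms: £134,000 / (1 − 0.26) = £181,081.08.
Financial break-even EBIT = interest + D_p ÷ (1 − t) = £244,000 + £181,081.08 = £425,081.08.

£425,081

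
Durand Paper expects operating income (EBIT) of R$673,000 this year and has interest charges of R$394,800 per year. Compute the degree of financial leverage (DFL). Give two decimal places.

Annual interest charges come to R$394,800.00.
Degree of financial leverage = EBIT / (EBIT − interest) = R$673,000 / R$278,200.00 = 2.4191.

2.42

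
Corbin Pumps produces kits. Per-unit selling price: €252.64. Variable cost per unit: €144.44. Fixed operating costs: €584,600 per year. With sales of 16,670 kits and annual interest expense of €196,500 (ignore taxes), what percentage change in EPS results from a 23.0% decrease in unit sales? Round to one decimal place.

Contribution at this volume is 16,670 × €108.20 = €1,803,694.00.
EBIT = €1,803,694.00 − €584,600 = €1,219,094.00.
After interest of €196,500.00, pre-tax earnings = €1,022,594.00.
Degree of combined leverage = contribution ÷ (EBIT − I) = €1,803,694.00 ÷ €1,022,594.00 = 1.7638.
EPS therefore changes by 1.7638 × (-23.0%) = -40.6%.

-40.6%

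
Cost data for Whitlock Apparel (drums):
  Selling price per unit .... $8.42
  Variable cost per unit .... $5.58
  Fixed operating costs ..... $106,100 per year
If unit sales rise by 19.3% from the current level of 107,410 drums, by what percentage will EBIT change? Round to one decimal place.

Total contribution margin = 107,410 × $2.84 = $305,044.40.
Subtracting fixed costs: EBIT = $305,044.40 − $106,100 = $198,944.40.
Degree of operating leverage = $305,044.40 / $198,944.40 = 1.5333.
Operating income changes by 1.5333 × +19.3% = +29.6%.

+29.6%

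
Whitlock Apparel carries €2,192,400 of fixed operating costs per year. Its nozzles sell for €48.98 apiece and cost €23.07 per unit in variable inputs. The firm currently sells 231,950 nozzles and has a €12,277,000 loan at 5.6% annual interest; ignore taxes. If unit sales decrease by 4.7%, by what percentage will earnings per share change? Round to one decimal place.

Contribution at this volume is 231,950 × €25.91 = €6,009,824.50.
EBIT = €6,009,824.50 − €2,192,400 = €3,817,424.50.
Interest = €687,512.00, so EBIT − I = €3,129,912.50.
DCL = total CM / (EBIT − I) = €6,009,824.50 / €3,129,912.50 = 1.9201.
%ΔEPS = DCL × %ΔSales = 1.9201 × -4.7% = -9.0%.

-9.0%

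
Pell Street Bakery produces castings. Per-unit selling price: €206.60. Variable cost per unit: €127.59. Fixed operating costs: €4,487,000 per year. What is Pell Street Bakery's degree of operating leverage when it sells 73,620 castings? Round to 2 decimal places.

4.37

At 73,620 units, contribution = 73,620 × €79.01 = €5,816,716.20.
Operating income = contribution − fixed costs = €5,816,716.20 − €4,487,000 = €1,329,716.20.
DOL = contribution ÷ EBIT = €5,816,716.20 ÷ €1,329,716.20 = 4.3744.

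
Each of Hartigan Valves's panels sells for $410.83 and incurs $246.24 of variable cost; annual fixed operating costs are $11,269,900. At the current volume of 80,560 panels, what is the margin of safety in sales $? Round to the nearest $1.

$4,965,880

Contribution margin per unit = $410.83 − $246.24 = $164.59. Break-even units = $11,269,900 ÷ $164.59 = 68,472.57; break-even revenue = 68,472.57 × $410.83 = $28,130,585.19.
Current sales = 80,560 × $410.83 = $33,096,464.80.
Margin of safety = $33,096,464.80 − $28,130,585.19 = $4,965,880.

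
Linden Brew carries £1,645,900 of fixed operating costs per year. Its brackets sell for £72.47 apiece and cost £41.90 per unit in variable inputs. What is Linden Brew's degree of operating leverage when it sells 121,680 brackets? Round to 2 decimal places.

Total contribution margin = 121,680 × £30.57 = £3,719,757.60.
Operating income = contribution − fixed costs = £3,719,757.60 − £1,645,900 = £2,073,857.60.
Degree of operating leverage = £3,719,757.60 / £2,073,857.60 = 1.7936.

1.79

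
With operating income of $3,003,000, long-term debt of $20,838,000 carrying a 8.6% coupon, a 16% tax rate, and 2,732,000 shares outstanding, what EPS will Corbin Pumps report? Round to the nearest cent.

$0.37

Interest = $1,792,068.00, so EBT = $3,003,000 − $1,792,068.00 = $1,210,932.00.
After tax at 16%: net income = $1,210,932.00 × 0.84 = $1,017,182.88.
Per share: $1,017,182.88 / 2,732,000 shares = $0.37.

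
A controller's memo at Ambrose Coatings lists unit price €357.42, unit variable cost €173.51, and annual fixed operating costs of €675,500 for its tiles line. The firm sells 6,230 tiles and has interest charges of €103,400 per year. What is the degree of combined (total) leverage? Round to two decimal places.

3.12

At 6,230 units, contribution = 6,230 × €183.91 = €1,145,759.30.
Subtracting fixed costs: EBIT = €1,145,759.30 − €675,500 = €470,259.30. Interest = €103,400.00, so EBIT − I = €366,859.30.
DCL = contribution ÷ (EBIT − I) = €1,145,759.30 ÷ €366,859.30 = 3.1232.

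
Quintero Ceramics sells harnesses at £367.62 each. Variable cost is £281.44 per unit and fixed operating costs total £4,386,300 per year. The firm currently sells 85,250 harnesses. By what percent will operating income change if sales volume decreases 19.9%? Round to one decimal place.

-49.4%

Total contribution margin = 85,250 × £86.18 = £7,346,845.00.
Operating income = contribution − fixed costs = £7,346,845.00 − £4,386,300 = £2,960,545.00.
DOL = contribution ÷ EBIT = £7,346,845.00 ÷ £2,960,545.00 = 2.4816.
Operating income changes by 2.4816 × -19.9% = -49.4%.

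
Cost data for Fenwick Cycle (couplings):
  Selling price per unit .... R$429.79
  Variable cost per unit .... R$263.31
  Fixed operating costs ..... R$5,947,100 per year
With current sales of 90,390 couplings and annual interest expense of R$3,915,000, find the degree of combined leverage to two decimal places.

2.90

Total contribution margin = 90,390 × R$166.48 = R$15,048,127.20.
EBIT = R$15,048,127.20 − R$5,947,100 = R$9,101,027.20. Interest = R$3,915,000.00.
DOL = R$15,048,127.20 ÷ R$9,101,027.20 = 1.6535; DFL = R$9,101,027.20 ÷ R$5,186,027.20 = 1.7549.
Combined leverage = 1.6535 × 1.7549 = 2.9017.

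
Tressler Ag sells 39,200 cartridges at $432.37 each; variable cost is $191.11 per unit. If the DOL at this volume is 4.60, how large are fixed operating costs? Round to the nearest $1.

Contribution at this volume is 39,200 × $241.26 = $9,457,392.00.
DOL = contribution / EBIT, so EBIT = $9,457,392.00 / 4.60 = $2,055,954.78.
And FC = contribution − EBIT = $9,457,392.00 − $2,055,954.78 = $7,401,437.

$7,401,437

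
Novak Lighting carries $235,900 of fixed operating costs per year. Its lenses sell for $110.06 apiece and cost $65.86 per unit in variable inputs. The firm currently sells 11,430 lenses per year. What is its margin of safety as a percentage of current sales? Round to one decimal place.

Contribution margin per unit = $110.06 − $65.86 = $44.20. Break-even units = $235,900 ÷ $44.20 = 5,337.10; break-even revenue = 5,337.10 × $110.06 = $587,401.67.
Actual sales revenue = 11,430 × $110.06 = $1,257,985.80.
Margin of safety = ($1,257,985.80 − $587,401.67) ÷ $1,257,985.80 = 53.3%.

53.3%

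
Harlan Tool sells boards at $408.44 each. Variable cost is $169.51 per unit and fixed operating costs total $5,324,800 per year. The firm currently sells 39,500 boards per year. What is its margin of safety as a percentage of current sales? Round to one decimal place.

43.6%

Each unit contributes $408.44 − $169.51 = $238.93. Break-even units = $5,324,800 ÷ $238.93 = 22,286.03; break-even revenue = 22,286.03 × $408.44 = $9,102,504.13.
Current sales = 39,500 × $408.44 = $16,133,380.00.
Margin of safety = ($16,133,380.00 − $9,102,504.13) ÷ $16,133,380.00 = 43.6%.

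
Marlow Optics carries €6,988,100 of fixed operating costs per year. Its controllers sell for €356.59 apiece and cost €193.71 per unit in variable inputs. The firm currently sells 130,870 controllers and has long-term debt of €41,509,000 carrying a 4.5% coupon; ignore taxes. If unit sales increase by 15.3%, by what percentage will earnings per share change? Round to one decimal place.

Total contribution margin = 130,870 × €162.88 = €21,316,105.60.
Subtracting fixed costs: EBIT = €21,316,105.60 − €6,988,100 = €14,328,005.60.
After interest of €1,867,905.00, pre-tax earnings = €12,460,100.60.
DCL = total CM / (EBIT − I) = €21,316,105.60 / €12,460,100.60 = 1.7107.
EPS therefore changes by 1.7107 × (+15.3%) = +26.2%.

+26.2%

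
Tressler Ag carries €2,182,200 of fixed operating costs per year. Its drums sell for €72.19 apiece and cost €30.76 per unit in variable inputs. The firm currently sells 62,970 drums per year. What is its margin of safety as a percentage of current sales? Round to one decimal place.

Each unit contributes €72.19 − €30.76 = €41.43. Break-even units = €2,182,200 ÷ €41.43 = 52,671.98; break-even revenue = 52,671.98 × €72.19 = €3,802,390.01.
Current sales = 62,970 × €72.19 = €4,545,804.30.
Margin of safety = (€4,545,804.30 − €3,802,390.01) ÷ €4,545,804.30 = 16.4%.

16.4%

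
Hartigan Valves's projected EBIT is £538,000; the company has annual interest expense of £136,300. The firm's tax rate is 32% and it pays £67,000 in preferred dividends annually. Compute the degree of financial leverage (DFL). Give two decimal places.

1.77

Annual interest charges come to £136,300.00.
Pre-tax preferred-dividend burden = £67,000 ÷ (1 − 0.32) = £98,529.41.
DFL = EBIT ÷ [EBIT − I − D_p/(1−t)] = £538,000 ÷ [£538,000 − £136,300.00 − £98,529.41] = £538,000 ÷ £303,170.59 = 1.7746.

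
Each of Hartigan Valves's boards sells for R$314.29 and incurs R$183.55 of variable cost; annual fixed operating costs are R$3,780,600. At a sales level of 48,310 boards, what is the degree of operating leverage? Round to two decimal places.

At 48,310 units, contribution = 48,310 × R$130.74 = R$6,316,049.40.
Subtracting fixed costs: EBIT = R$6,316,049.40 − R$3,780,600 = R$2,535,449.40.
DOL = contribution ÷ EBIT = R$6,316,049.40 ÷ R$2,535,449.40 = 2.4911.

2.49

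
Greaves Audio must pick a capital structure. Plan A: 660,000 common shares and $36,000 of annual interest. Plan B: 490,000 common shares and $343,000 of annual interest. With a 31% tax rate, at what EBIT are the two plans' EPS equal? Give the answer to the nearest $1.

$1,227,882

Set EPS_A = EPS_B: (EBIT − $36,000)(1 − 0.31) ÷ 660,000 = (EBIT − $343,000)(1 − 0.31) ÷ 490,000.
The (1 − t) factor cancels: (EBIT − 36,000) × 490,000 = (EBIT − 343,000) × 660,000.
EBIT × (660,000 − 490,000) = 343,000 × 660,000 − 36,000 × 490,000 = 208,740,000,000, so EBIT = 208,740,000,000 ÷ 170,000 = 1,227,882.35.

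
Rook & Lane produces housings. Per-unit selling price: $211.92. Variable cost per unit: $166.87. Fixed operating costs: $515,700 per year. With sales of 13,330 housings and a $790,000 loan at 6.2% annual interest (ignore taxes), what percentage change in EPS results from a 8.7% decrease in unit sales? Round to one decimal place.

-145.8%

Contribution at this volume is 13,330 × $45.05 = $600,516.50.
Subtracting fixed costs: EBIT = $600,516.50 − $515,700 = $84,816.50.
Interest = $48,980.00, so EBIT − I = $35,836.50.
Degree of combined leverage = contribution ÷ (EBIT − I) = $600,516.50 ÷ $35,836.50 = 16.7571.
EPS therefore changes by 16.7571 × (-8.7%) = -145.8%.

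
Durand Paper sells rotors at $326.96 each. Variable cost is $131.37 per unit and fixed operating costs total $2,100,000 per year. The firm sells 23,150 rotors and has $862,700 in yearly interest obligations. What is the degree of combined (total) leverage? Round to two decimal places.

At 23,150 units, contribution = 23,150 × $195.59 = $4,527,908.50.
Subtracting fixed costs: EBIT = $4,527,908.50 − $2,100,000 = $2,427,908.50. Interest = $862,700.00, so EBIT − I = $1,565,208.50.
DCL = contribution ÷ (EBIT − I) = $4,527,908.50 ÷ $1,565,208.50 = 2.8928.

2.89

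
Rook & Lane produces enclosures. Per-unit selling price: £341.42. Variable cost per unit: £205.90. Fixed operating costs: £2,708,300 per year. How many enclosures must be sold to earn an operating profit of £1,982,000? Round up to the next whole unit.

34,610 enclosures

Contribution margin per unit = £341.42 − £205.90 = £135.52.
Need Q such that Q × £135.52 − £2,708,300 = £1,982,000, i.e. Q = £4,690,300 / £135.52 = 34,609.65 → 34,610.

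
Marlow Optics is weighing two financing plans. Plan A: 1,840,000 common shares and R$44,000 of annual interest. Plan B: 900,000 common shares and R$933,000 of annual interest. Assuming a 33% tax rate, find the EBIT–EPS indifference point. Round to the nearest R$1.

Set EPS_A = EPS_B: (EBIT − R$44,000)(1 − 0.33) ÷ 1,840,000 = (EBIT − R$933,000)(1 − 0.33) ÷ 900,000.
The (1 − t) factor cancels: (EBIT − 44,000) × 900,000 = (EBIT − 933,000) × 1,840,000.
EBIT × (1,840,000 − 900,000) = 933,000 × 1,840,000 − 44,000 × 900,000 = 1,677,120,000,000, so EBIT = 1,677,120,000,000 ÷ 940,000 = 1,784,170.21.

R$1,784,170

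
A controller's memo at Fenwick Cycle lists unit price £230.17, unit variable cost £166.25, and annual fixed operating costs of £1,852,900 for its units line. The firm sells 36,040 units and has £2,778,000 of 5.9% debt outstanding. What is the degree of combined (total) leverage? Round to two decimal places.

8.03

Contribution at this volume is 36,040 × £63.92 = £2,303,676.80.
Operating income = contribution − fixed costs = £2,303,676.80 − £1,852,900 = £450,776.80. Interest = £163,902.00.
DOL = £2,303,676.80 ÷ £450,776.80 = 5.1105; DFL = £450,776.80 ÷ £286,874.80 = 1.5713.
DCL = DOL × DFL = 5.1105 × 1.5713 = 8.0301.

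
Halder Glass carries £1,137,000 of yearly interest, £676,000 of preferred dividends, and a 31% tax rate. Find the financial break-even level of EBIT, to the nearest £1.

Preferred dividends are paid after tax, so their pre-tax equivalent is £676,000 ÷ (1 − 0.31) = £979,710.14.
Financial break-even EBIT = interest + D_p ÷ (1 − t) = £1,137,000 + £979,710.14 = £2,116,710.14.

£2,116,710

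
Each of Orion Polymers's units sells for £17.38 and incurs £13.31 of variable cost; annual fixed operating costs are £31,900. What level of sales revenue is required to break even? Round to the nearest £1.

Contribution margin per unit = £17.38 − £13.31 = £4.07, a CM ratio of £4.07 ÷ £17.38 = 0.2342.
Break-even revenue = fixed costs × price ÷ CM = £31,900 × £17.38 ÷ £4.07 = £136,222.

£136,222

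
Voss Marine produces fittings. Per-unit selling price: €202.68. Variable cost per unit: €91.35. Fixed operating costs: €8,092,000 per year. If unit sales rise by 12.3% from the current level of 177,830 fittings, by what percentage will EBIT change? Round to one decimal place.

At 177,830 units, contribution = 177,830 × €111.33 = €19,797,813.90.
Subtracting fixed costs: EBIT = €19,797,813.90 − €8,092,000 = €11,705,813.90.
Degree of operating leverage = €19,797,813.90 / €11,705,813.90 = 1.6913.
Operating income changes by 1.6913 × +12.3% = +20.8%.

+20.8%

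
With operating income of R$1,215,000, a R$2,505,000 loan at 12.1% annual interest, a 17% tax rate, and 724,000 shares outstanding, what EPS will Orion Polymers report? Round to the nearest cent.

R$1.05

Pre-tax income = R$1,215,000 − R$303,105.00 = R$911,895.00.
After tax at 17%: net income = R$911,895.00 × 0.83 = R$756,872.85.
Per share: R$756,872.85 / 724,000 shares = R$1.05.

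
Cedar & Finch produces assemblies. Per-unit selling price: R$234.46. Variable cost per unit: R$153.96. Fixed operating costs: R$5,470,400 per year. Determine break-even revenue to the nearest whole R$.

Contribution margin per unit = R$234.46 − R$153.96 = R$80.50, a CM ratio of R$80.50 ÷ R$234.46 = 0.3433.
Break-even sales = FC ÷ CM ratio = R$5,470,400 × R$234.46 / R$80.50 = R$15,932,795.

R$15,932,795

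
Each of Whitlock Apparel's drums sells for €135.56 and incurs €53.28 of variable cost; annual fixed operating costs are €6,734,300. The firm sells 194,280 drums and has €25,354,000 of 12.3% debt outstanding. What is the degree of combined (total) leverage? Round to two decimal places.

Total contribution margin = 194,280 × €82.28 = €15,985,358.40.
Operating income = contribution − fixed costs = €15,985,358.40 − €6,734,300 = €9,251,058.40. Interest = €3,118,542.00, so EBIT − I = €6,132,516.40.
Degree of total leverage = total CM / (EBIT − interest) = €15,985,358.40 / €6,132,516.40 = 2.6067.

2.61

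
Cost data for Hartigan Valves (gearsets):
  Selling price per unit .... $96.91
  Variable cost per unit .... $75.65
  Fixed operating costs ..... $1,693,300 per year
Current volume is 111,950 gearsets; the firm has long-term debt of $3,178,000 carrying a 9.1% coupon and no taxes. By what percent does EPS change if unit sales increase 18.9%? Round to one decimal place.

+113.1%

At 111,950 units, contribution = 111,950 × $21.26 = $2,380,057.00.
Subtracting fixed costs: EBIT = $2,380,057.00 − $1,693,300 = $686,757.00.
Interest = $289,198.00, so EBIT − I = $397,559.00.
Degree of combined leverage = contribution ÷ (EBIT − I) = $2,380,057.00 ÷ $397,559.00 = 5.9867.
%ΔEPS = DCL × %ΔSales = 5.9867 × +18.9% = +113.1%.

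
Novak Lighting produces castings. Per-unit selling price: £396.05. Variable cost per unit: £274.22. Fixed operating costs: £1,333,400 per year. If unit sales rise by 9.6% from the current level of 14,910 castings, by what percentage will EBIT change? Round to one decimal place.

At 14,910 units, contribution = 14,910 × £121.83 = £1,816,485.30.
Operating income = contribution − fixed costs = £1,816,485.30 − £1,333,400 = £483,085.30.
So DOL = total CM / EBIT = £1,816,485.30 / £483,085.30 = 3.7602.
%ΔEBIT = DOL × %ΔSales = 3.7602 × +9.6% = +36.1%.

+36.1%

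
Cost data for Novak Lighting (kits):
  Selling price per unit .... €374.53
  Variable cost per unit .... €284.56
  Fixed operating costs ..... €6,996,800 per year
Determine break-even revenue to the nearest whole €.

€29,126,503

Contribution margin per unit = €374.53 − €284.56 = €89.97, a CM ratio of €89.97 ÷ €374.53 = 0.2402.
Break-even revenue = fixed costs × price ÷ CM = €6,996,800 × €374.53 ÷ €89.97 = €29,126,503.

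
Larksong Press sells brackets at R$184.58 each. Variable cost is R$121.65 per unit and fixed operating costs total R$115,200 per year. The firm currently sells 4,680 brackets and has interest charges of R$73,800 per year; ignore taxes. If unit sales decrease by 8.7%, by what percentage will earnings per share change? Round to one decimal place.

Total contribution margin = 4,680 × R$62.93 = R$294,512.40.
Operating income = contribution − fixed costs = R$294,512.40 − R$115,200 = R$179,312.40.
Interest = R$73,800.00, so EBIT − I = R$105,512.40.
DCL = total CM / (EBIT − I) = R$294,512.40 / R$105,512.40 = 2.7913.
%ΔEPS = DCL × %ΔSales = 2.7913 × -8.7% = -24.3%.

-24.3%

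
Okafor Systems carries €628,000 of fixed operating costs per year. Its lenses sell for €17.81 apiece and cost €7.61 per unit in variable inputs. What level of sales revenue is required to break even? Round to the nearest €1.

CM per unit = €17.81 − €7.61 = €10.20; CM ratio = €10.20 / €17.81 = 0.5727.
Break-even revenue = fixed costs × price ÷ CM = €628,000 × €17.81 ÷ €10.20 = €1,096,537.

€1,096,537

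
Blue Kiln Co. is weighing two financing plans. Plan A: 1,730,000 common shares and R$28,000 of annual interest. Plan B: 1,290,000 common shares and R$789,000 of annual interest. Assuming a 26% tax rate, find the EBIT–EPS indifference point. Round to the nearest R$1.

Set EPS_A = EPS_B: (EBIT − R$28,000)(1 − 0.26) ÷ 1,730,000 = (EBIT − R$789,000)(1 − 0.26) ÷ 1,290,000.
The (1 − t) factor cancels: (EBIT − 28,000) × 1,290,000 = (EBIT − 789,000) × 1,730,000.
EBIT × (1,730,000 − 1,290,000) = 789,000 × 1,730,000 − 28,000 × 1,290,000 = 1,328,850,000,000, so EBIT = 1,328,850,000,000 ÷ 440,000 = 3,020,113.64.

R$3,020,114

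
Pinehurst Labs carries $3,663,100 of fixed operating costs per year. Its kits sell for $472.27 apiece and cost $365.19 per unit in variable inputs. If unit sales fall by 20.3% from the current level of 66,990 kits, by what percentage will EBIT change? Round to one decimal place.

-41.5%

Total contribution margin = 66,990 × $107.08 = $7,173,289.20.
EBIT = $7,173,289.20 − $3,663,100 = $3,510,189.20.
DOL = contribution ÷ EBIT = $7,173,289.20 ÷ $3,510,189.20 = 2.0436.
Operating income changes by 2.0436 × -20.3% = -41.5%.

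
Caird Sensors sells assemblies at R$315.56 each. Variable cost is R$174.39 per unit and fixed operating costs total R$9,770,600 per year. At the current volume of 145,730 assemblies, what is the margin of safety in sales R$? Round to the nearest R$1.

R$24,146,150

Unit CM = price − variable cost = R$315.56 − R$174.39 = R$141.17. Break-even units = R$9,770,600 ÷ R$141.17 = 69,211.59; break-even revenue = 69,211.59 × R$315.56 = R$21,840,408.98.
Current sales = 145,730 × R$315.56 = R$45,986,558.80.
Margin of safety = R$45,986,558.80 − R$21,840,408.98 = R$24,146,150.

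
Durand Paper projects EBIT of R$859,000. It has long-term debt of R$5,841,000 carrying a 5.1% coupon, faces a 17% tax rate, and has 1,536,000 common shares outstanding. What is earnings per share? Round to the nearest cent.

R$0.30

Pre-tax income = R$859,000 − R$297,891.00 = R$561,109.00.
Net income = R$561,109.00 × (1 − 0.17) = R$465,720.47.
Per share: R$465,720.47 / 1,536,000 shares = R$0.30.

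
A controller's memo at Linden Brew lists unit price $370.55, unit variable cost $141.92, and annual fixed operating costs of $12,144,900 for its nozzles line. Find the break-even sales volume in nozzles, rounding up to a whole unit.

53,121 nozzles

Contribution margin per unit = $370.55 − $141.92 = $228.63.
Break-even volume = fixed costs ÷ CM per unit = $12,144,900 ÷ $228.63 = 53,120.33, so 53,121 nozzles.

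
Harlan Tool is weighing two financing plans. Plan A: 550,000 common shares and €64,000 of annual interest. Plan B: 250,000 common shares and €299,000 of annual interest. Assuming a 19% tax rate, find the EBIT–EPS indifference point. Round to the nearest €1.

€494,833

At indifference, (EBIT − 64,000)(1 − t)/550,000 = (EBIT − 299,000)(1 − t)/250,000.
Cancelling (1 − t) and cross-multiplying: 250,000·(EBIT − 64,000) = 550,000·(EBIT − 299,000).
Solving, EBIT = (299,000·550,000 − 64,000·250,000) / (550,000 − 250,000) = 148,450,000,000 / 300,000 = 494,833.33.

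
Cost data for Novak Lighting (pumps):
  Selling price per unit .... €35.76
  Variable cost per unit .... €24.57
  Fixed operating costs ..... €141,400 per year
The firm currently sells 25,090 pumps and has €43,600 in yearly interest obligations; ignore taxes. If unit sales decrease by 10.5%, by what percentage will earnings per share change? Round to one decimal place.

-30.8%

At 25,090 units, contribution = 25,090 × €11.19 = €280,757.10.
Operating income = contribution − fixed costs = €280,757.10 − €141,400 = €139,357.10.
Interest = €43,600.00, so EBIT − I = €95,757.10.
DCL = total CM / (EBIT − I) = €280,757.10 / €95,757.10 = 2.9320.
%ΔEPS = DCL × %ΔSales = 2.9320 × -10.5% = -30.8%.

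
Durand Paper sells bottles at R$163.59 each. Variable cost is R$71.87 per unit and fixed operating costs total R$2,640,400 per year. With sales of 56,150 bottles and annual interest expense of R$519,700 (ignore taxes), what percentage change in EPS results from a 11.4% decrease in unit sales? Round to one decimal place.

Total contribution margin = 56,150 × R$91.72 = R$5,150,078.00.
Subtracting fixed costs: EBIT = R$5,150,078.00 − R$2,640,400 = R$2,509,678.00.
After interest of R$519,700.00, pre-tax earnings = R$1,989,978.00.
Degree of combined leverage = contribution ÷ (EBIT − I) = R$5,150,078.00 ÷ R$1,989,978.00 = 2.5880.
EPS therefore changes by 2.5880 × (-11.4%) = -29.5%.

-29.5%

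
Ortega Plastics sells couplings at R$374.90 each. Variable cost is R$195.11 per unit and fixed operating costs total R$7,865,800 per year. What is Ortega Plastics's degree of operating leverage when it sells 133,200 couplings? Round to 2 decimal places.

At 133,200 units, contribution = 133,200 × R$179.79 = R$23,948,028.00.
Subtracting fixed costs: EBIT = R$23,948,028.00 − R$7,865,800 = R$16,082,228.00.
Degree of operating leverage = R$23,948,028.00 / R$16,082,228.00 = 1.4891.

1.49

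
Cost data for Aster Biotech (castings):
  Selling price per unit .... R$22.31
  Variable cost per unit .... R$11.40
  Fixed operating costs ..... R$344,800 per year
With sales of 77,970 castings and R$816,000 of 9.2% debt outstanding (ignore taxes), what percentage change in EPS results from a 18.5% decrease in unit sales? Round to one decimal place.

Contribution at this volume is 77,970 × R$10.91 = R$850,652.70.
EBIT = R$850,652.70 − R$344,800 = R$505,852.70.
After interest of R$75,072.00, pre-tax earnings = R$430,780.70.
DCL = total CM / (EBIT − I) = R$850,652.70 / R$430,780.70 = 1.9747.
%ΔEPS = DCL × %ΔSales = 1.9747 × -18.5% = -36.5%.

-36.5%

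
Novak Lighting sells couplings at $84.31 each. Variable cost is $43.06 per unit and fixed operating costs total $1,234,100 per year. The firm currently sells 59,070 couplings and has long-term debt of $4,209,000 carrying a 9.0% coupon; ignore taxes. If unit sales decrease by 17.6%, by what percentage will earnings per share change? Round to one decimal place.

-52.1%

Total contribution margin = 59,070 × $41.25 = $2,436,637.50.
Subtracting fixed costs: EBIT = $2,436,637.50 − $1,234,100 = $1,202,537.50.
After interest of $378,810.00, pre-tax earnings = $823,727.50.
Degree of combined leverage = contribution ÷ (EBIT − I) = $2,436,637.50 ÷ $823,727.50 = 2.9581.
EPS therefore changes by 2.9581 × (-17.6%) = -52.1%.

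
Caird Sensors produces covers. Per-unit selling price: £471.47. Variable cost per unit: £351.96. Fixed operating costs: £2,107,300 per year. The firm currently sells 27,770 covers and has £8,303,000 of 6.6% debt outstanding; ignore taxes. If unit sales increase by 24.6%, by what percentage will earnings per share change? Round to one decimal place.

Total contribution margin = 27,770 × £119.51 = £3,318,792.70.
EBIT = £3,318,792.70 − £2,107,300 = £1,211,492.70.
After interest of £547,998.00, pre-tax earnings = £663,494.70.
DCL = total CM / (EBIT − I) = £3,318,792.70 / £663,494.70 = 5.0020.
EPS therefore changes by 5.0020 × (+24.6%) = +123.0%.

+123.0%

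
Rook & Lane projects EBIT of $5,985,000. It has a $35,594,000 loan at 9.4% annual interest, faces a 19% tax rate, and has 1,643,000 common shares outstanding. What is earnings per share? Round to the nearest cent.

Interest = $3,345,836.00, so EBT = $5,985,000 − $3,345,836.00 = $2,639,164.00.
After tax at 19%: net income = $2,639,164.00 × 0.81 = $2,137,722.84.
EPS = $2,137,722.84 ÷ 1,643,000 = $1.30.

$1.30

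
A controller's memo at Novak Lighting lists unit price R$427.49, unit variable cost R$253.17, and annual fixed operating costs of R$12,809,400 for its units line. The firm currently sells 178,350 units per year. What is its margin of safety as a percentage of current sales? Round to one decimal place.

Each unit contributes R$427.49 − R$253.17 = R$174.32. Break-even units = R$12,809,400 ÷ R$174.32 = 73,482.10; break-even revenue = 73,482.10 × R$427.49 = R$31,412,863.73.
Current sales = 178,350 × R$427.49 = R$76,242,841.50.
Margin of safety = (R$76,242,841.50 − R$31,412,863.73) ÷ R$76,242,841.50 = 58.8%.

58.8%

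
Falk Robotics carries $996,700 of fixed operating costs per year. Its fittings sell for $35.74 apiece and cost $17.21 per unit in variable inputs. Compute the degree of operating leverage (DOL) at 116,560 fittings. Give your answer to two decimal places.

Contribution at this volume is 116,560 × $18.53 = $2,159,856.80.
Operating income = contribution − fixed costs = $2,159,856.80 − $996,700 = $1,163,156.80.
Degree of operating leverage = $2,159,856.80 / $1,163,156.80 = 1.8569.

1.86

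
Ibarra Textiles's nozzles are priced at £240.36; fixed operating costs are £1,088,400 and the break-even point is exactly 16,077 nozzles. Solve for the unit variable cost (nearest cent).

£172.66

Contribution per unit must be FC / Q = £1,088,400 / 16,077 = £67.6992.
Variable cost per unit = £240.36 − £67.6992 = £172.66.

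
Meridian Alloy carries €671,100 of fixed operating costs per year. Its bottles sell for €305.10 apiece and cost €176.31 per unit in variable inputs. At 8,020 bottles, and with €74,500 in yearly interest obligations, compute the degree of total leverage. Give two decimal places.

3.60

Contribution at this volume is 8,020 × €128.79 = €1,032,895.80.
Subtracting fixed costs: EBIT = €1,032,895.80 − €671,100 = €361,795.80. Interest = €74,500.00, so EBIT − I = €287,295.80.
Degree of total leverage = total CM / (EBIT − interest) = €1,032,895.80 / €287,295.80 = 3.5952.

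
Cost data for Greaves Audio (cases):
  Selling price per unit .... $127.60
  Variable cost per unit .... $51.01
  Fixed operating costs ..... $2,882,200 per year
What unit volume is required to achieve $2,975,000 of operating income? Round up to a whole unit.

Unit CM = price − variable cost = $127.60 − $51.01 = $76.59.
Units = (FC + target) / CM = ($2,882,200 + $2,975,000) / $76.59 = 76,474.74, so 76,475 cases.

76,475 cases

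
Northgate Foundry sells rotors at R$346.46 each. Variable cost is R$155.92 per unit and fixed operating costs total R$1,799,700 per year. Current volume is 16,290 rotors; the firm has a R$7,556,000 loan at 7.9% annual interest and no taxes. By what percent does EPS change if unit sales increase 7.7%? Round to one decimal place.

+33.8%

Total contribution margin = 16,290 × R$190.54 = R$3,103,896.60.
EBIT = R$3,103,896.60 − R$1,799,700 = R$1,304,196.60.
After interest of R$596,924.00, pre-tax earnings = R$707,272.60.
DCL = total CM / (EBIT − I) = R$3,103,896.60 / R$707,272.60 = 4.3885.
EPS therefore changes by 4.3885 × (+7.7%) = +33.8%.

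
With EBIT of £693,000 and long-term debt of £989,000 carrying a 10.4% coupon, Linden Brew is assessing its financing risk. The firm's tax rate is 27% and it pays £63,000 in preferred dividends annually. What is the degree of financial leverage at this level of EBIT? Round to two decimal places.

Interest = £102,856.00.
Preferred dividends grossed up pre-tax: £63,000 / (1 − 0.27) = £86,301.37.
DFL = EBIT ÷ [EBIT − I − D_p/(1−t)] = £693,000 ÷ [£693,000 − £102,856.00 − £86,301.37] = £693,000 ÷ £503,842.63 = 1.3754.

1.38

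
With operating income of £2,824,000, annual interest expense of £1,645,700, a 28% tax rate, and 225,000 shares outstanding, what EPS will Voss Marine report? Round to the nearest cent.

£3.77

Pre-tax income = £2,824,000 − £1,645,700.00 = £1,178,300.00.
After tax at 28%: net income = £1,178,300.00 × 0.72 = £848,376.00.
EPS = £848,376.00 ÷ 225,000 = £3.77.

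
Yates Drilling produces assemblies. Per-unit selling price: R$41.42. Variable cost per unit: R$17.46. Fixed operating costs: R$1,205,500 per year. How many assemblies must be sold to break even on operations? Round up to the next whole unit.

Unit CM = price − variable cost = R$41.42 − R$17.46 = R$23.96.
Units to break even: R$1,205,500 ÷ R$23.96 = 50,313.02, rounded up to 50,314.

50,314 assemblies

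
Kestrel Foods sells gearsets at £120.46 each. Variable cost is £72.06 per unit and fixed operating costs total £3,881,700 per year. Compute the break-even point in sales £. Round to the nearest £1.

£9,660,942

CM per unit = £120.46 − £72.06 = £48.40; CM ratio = £48.40 / £120.46 = 0.4018.
Break-even sales = FC ÷ CM ratio = £3,881,700 × £120.46 / £48.40 = £9,660,942.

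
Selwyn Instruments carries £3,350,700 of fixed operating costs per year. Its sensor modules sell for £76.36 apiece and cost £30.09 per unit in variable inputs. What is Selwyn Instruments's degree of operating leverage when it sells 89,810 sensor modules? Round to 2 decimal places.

5.16

Contribution at this volume is 89,810 × £46.27 = £4,155,508.70.
EBIT = £4,155,508.70 − £3,350,700 = £804,808.70.
DOL = contribution ÷ EBIT = £4,155,508.70 ÷ £804,808.70 = 5.1633.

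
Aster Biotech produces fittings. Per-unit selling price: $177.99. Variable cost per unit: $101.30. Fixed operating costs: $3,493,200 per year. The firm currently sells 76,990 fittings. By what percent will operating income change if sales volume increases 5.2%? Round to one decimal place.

Contribution at this volume is 76,990 × $76.69 = $5,904,363.10.
EBIT = $5,904,363.10 − $3,493,200 = $2,411,163.10.
DOL = contribution ÷ EBIT = $5,904,363.10 ÷ $2,411,163.10 = 2.4488.
Operating income changes by 2.4488 × +5.2% = +12.7%.

+12.7%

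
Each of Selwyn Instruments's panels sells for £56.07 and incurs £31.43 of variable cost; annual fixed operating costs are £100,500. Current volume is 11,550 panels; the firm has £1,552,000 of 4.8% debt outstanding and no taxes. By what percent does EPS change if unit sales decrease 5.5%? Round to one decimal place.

Total contribution margin = 11,550 × £24.64 = £284,592.00.
Subtracting fixed costs: EBIT = £284,592.00 − £100,500 = £184,092.00.
After interest of £74,496.00, pre-tax earnings = £109,596.00.
DCL = total CM / (EBIT − I) = £284,592.00 / £109,596.00 = 2.5967.
%ΔEPS = DCL × %ΔSales = 2.5967 × -5.5% = -14.3%.

-14.3%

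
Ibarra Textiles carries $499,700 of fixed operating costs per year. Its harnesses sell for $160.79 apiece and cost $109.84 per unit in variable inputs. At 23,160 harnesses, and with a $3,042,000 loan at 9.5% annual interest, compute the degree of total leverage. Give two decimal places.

3.02

At 23,160 units, contribution = 23,160 × $50.95 = $1,180,002.00.
EBIT = $1,180,002.00 − $499,700 = $680,302.00. Interest = $288,990.00, so EBIT − I = $391,312.00.
Degree of total leverage = total CM / (EBIT − interest) = $1,180,002.00 / $391,312.00 = 3.0155.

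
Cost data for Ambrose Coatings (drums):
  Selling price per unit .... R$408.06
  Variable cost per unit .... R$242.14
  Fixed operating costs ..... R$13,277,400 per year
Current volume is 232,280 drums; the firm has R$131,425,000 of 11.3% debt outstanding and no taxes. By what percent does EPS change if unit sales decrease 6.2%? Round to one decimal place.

-23.0%

Contribution at this volume is 232,280 × R$165.92 = R$38,539,897.60.
Operating income = contribution − fixed costs = R$38,539,897.60 − R$13,277,400 = R$25,262,497.60.
After interest of R$14,851,025.00, pre-tax earnings = R$10,411,472.60.
DCL = total CM / (EBIT − I) = R$38,539,897.60 / R$10,411,472.60 = 3.7017.
%ΔEPS = DCL × %ΔSales = 3.7017 × -6.2% = -23.0%.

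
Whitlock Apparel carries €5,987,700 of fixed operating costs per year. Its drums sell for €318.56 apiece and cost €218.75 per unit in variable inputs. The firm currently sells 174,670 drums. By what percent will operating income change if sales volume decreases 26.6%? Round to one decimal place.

-40.5%

Total contribution margin = 174,670 × €99.81 = €17,433,812.70.
EBIT = €17,433,812.70 − €5,987,700 = €11,446,112.70.
So DOL = total CM / EBIT = €17,433,812.70 / €11,446,112.70 = 1.5231.
Operating income changes by 1.5231 × -26.6% = -40.5%.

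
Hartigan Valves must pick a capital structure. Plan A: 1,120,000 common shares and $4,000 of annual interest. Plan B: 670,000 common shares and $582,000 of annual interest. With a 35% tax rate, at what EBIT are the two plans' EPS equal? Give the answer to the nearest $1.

Set EPS_A = EPS_B: (EBIT − $4,000)(1 − 0.35) ÷ 1,120,000 = (EBIT − $582,000)(1 − 0.35) ÷ 670,000.
Cancelling (1 − t) and cross-multiplying: 670,000·(EBIT − 4,000) = 1,120,000·(EBIT − 582,000).
Solving, EBIT = (582,000·1,120,000 − 4,000·670,000) / (1,120,000 − 670,000) = 649,160,000,000 / 450,000 = 1,442,577.78.

$1,442,578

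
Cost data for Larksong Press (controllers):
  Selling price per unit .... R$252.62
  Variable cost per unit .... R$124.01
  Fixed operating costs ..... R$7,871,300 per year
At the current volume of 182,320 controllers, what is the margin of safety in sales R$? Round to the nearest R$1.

R$30,596,612

Unit CM = price − variable cost = R$252.62 − R$124.01 = R$128.61. Break-even units = R$7,871,300 ÷ R$128.61 = 61,202.86; break-even revenue = 61,202.86 × R$252.62 = R$15,461,066.84.
Actual sales revenue = 182,320 × R$252.62 = R$46,057,678.40.
Margin of safety = R$46,057,678.40 − R$15,461,066.84 = R$30,596,612.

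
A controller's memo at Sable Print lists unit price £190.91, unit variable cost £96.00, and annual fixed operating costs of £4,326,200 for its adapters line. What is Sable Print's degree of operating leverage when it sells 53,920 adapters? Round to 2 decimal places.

6.47

Total contribution margin = 53,920 × £94.91 = £5,117,547.20.
Operating income = contribution − fixed costs = £5,117,547.20 − £4,326,200 = £791,347.20.
DOL = contribution ÷ EBIT = £5,117,547.20 ÷ £791,347.20 = 6.4669.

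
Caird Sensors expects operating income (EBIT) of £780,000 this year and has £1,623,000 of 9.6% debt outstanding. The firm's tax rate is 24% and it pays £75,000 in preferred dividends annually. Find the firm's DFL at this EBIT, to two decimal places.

1.48

Annual interest charges come to £155,808.00.
Pre-tax preferred-dividend burden = £75,000 ÷ (1 − 0.24) = £98,684.21.
DFL = EBIT ÷ [EBIT − I − D_p/(1−t)] = £780,000 ÷ [£780,000 − £155,808.00 − £98,684.21] = £780,000 ÷ £525,507.79 = 1.4843.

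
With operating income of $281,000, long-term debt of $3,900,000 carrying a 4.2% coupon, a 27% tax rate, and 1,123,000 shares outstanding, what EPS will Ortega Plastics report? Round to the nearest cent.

$0.08

Pre-tax income = $281,000 − $163,800.00 = $117,200.00.
Net income = $117,200.00 × (1 − 0.27) = $85,556.00.
Per share: $85,556.00 / 1,123,000 shares = $0.08.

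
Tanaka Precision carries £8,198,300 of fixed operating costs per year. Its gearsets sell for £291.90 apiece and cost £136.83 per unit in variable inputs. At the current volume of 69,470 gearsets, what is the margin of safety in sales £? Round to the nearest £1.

£4,846,012

Unit CM = price − variable cost = £291.90 − £136.83 = £155.07. Break-even units = £8,198,300 ÷ £155.07 = 52,868.38; break-even revenue = 52,868.38 × £291.90 = £15,432,280.71.
Current sales = 69,470 × £291.90 = £20,278,293.00.
Margin of safety = £20,278,293.00 − £15,432,280.71 = £4,846,012.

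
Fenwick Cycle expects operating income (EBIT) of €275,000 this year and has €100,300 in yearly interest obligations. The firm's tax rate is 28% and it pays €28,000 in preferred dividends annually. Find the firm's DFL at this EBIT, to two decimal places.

2.02

Annual interest charges come to €100,300.00.
Pre-tax preferred-dividend burden = €28,000 ÷ (1 − 0.28) = €38,888.89.
DFL = EBIT ÷ [EBIT − I − D_p/(1−t)] = €275,000 ÷ [€275,000 − €100,300.00 − €38,888.89] = €275,000 ÷ €135,811.11 = 2.0249.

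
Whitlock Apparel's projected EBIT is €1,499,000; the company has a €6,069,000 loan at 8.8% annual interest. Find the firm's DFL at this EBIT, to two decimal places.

1.55

Annual interest charges come to €534,072.00.
Degree of financial leverage = EBIT / (EBIT − interest) = €1,499,000 / €964,928.00 = 1.5535.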